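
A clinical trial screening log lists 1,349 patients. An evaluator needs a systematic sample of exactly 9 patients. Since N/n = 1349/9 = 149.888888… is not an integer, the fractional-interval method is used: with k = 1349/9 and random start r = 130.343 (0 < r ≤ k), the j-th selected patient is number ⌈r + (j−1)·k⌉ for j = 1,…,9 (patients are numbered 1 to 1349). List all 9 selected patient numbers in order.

131, 281, 431, 581, 730, 880, 1030, 1180, 1330

j=1: r + 0k = 130.343 → ⌈·⌉ = 131
j=2: r + 1k = 280.231888… → ⌈·⌉ = 281
j=3: r + 2k = 430.120777… → ⌈·⌉ = 431
j=4: r + 3k = 580.009666… → ⌈·⌉ = 581
j=5: r + 4k = 729.898555… → ⌈·⌉ = 730
j=6: r + 5k = 879.787444… → ⌈·⌉ = 880
j=7: r + 6k = 1029.676333… → ⌈·⌉ = 1030
j=8: r + 7k = 1179.565222… → ⌈·⌉ = 1180
j=9: r + 8k = 1329.454111… → ⌈·⌉ = 1330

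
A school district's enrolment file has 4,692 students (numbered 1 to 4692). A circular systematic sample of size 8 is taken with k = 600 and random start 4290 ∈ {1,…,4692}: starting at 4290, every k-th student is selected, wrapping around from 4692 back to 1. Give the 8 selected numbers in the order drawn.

Selection 1: 4290
Selection 2: 4290 + 600 = 4890 → 4890 − 4692 = 198
Selection 3: 198 + 600 = 798
Selection 4: 798 + 600 = 1398
Selection 5: 1398 + 600 = 1998
Selection 6: 1998 + 600 = 2598
Selection 7: 2598 + 600 = 3198
Selection 8: 3198 + 600 = 3798

4290, 198, 798, 1398, 1998, 2598, 3198, 3798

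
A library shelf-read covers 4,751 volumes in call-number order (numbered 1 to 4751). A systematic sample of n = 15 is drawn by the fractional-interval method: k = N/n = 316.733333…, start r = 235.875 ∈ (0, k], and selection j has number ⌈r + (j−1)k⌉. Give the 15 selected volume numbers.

j=1: r + 0k = 235.875 → ⌈·⌉ = 236
j=2: r + 1k = 552.608333… → ⌈·⌉ = 553
j=3: r + 2k = 869.341666… → ⌈·⌉ = 870
j=4: r + 3k = 1186.075 → ⌈·⌉ = 1187
j=5: r + 4k = 1502.808333… → ⌈·⌉ = 1503
j=6: r + 5k = 1819.541666… → ⌈·⌉ = 1820
j=7: r + 6k = 2136.275 → ⌈·⌉ = 2137
j=8: r + 7k = 2453.008333… → ⌈·⌉ = 2454
j=9: r + 8k = 2769.741666… → ⌈·⌉ = 2770
j=10: r + 9k = 3086.475 → ⌈·⌉ = 3087
j=11: r + 10k = 3403.208333… → ⌈·⌉ = 3404
j=12: r + 11k = 3719.941666… → ⌈·⌉ = 3720
j=13: r + 12k = 4036.675 → ⌈·⌉ = 4037
j=14: r + 13k = 4353.408333… → ⌈·⌉ = 4354
j=15: r + 14k = 4670.141666… → ⌈·⌉ = 4671

236, 553, 870, 1187, 1503, 1820, 2137, 2454, 2770, 3087, 3404, 3720, 4037, 4354, 4671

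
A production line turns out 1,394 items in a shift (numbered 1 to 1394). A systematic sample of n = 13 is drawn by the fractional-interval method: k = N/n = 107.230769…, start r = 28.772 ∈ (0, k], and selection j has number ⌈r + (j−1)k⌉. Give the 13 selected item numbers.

29, 137, 244, 351, 458, 565, 673, 780, 887, 994, 1102, 1209, 1316

j=1: r + 0k = 28.772 → ⌈·⌉ = 29
j=2: r + 1k = 136.002769… → ⌈·⌉ = 137
j=3: r + 2k = 243.233538… → ⌈·⌉ = 244
j=4: r + 3k = 350.464307… → ⌈·⌉ = 351
j=5: r + 4k = 457.695076… → ⌈·⌉ = 458
j=6: r + 5k = 564.925846… → ⌈·⌉ = 565
j=7: r + 6k = 672.156615… → ⌈·⌉ = 673
j=8: r + 7k = 779.387384… → ⌈·⌉ = 780
j=9: r + 8k = 886.618153… → ⌈·⌉ = 887
j=10: r + 9k = 993.848923… → ⌈·⌉ = 994
j=11: r + 10k = 1101.079692… → ⌈·⌉ = 1102
j=12: r + 11k = 1208.310461… → ⌈·⌉ = 1209
j=13: r + 12k = 1315.541230… → ⌈·⌉ = 1316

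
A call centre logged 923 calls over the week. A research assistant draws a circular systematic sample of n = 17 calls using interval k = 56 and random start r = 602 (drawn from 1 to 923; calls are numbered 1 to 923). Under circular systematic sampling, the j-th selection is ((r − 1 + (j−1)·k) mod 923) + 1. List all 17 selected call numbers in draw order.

602, 658, 714, 770, 826, 882, 15, 71, 127, 183, 239, 295, 351, 407, 463, 519, 575

Selection 1: 602
Selection 2: 602 + 56 = 658
Selection 3: 658 + 56 = 714
Selection 4: 714 + 56 = 770
Selection 5: 770 + 56 = 826
Selection 6: 826 + 56 = 882
Selection 7: 882 + 56 = 938 → 938 − 923 = 15
Selection 8: 15 + 56 = 71
Selection 9: 71 + 56 = 127
Selection 10: 127 + 56 = 183
Selection 11: 183 + 56 = 239
Selection 12: 239 + 56 = 295
Selection 13: 295 + 56 = 351
Selection 14: 351 + 56 = 407
Selection 15: 407 + 56 = 463
Selection 16: 463 + 56 = 519
Selection 17: 519 + 56 = 575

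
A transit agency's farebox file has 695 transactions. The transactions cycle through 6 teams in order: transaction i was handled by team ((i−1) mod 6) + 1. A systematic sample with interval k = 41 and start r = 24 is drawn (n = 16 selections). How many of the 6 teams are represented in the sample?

Consecutive selections differ by k = 41, so their team numbers differ by 41 mod 6 = 5.
gcd(41, 6) = 1, so the sample visits 6/1 = 6 distinct residues mod 6.
Start 24 is team 6; the teams hit are 1, 2, 3, 4, 5, 6.

6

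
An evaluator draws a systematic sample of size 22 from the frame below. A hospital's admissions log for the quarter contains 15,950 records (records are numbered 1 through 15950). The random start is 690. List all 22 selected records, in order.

690, 1415, 2140, 2865, 3590, 4315, 5040, 5765, 6490, 7215, 7940, 8665, 9390, 10115, 10840, 11565, 12290, 13015, 13740, 14465, 15190, 15915

k = N/n = 15950/22 = 725
record 1: 690
record 2: 690 + 725 = 1415
record 3: 1415 + 725 = 2140
record 4: 2140 + 725 = 2865
record 5: 2865 + 725 = 3590
record 6: 3590 + 725 = 4315
record 7: 4315 + 725 = 5040
record 8: 5040 + 725 = 5765
record 9: 5765 + 725 = 6490
record 10: 6490 + 725 = 7215
record 11: 7215 + 725 = 7940
record 12: 7940 + 725 = 8665
record 13: 8665 + 725 = 9390
record 14: 9390 + 725 = 10115
record 15: 10115 + 725 = 10840
record 16: 10840 + 725 = 11565
record 17: 11565 + 725 = 12290
record 18: 12290 + 725 = 13015
record 19: 13015 + 725 = 13740
record 20: 13740 + 725 = 14465
record 21: 14465 + 725 = 15190
record 22: 15190 + 725 = 15915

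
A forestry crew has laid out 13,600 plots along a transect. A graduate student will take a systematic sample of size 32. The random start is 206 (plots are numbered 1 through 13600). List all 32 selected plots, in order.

k = N/n = 13600/32 = 425
plot 1: 206
plot 2: 206 + 425 = 631
plot 3: 631 + 425 = 1056
plot 4: 1056 + 425 = 1481
plot 5: 1481 + 425 = 1906
plot 6: 1906 + 425 = 2331
plot 7: 2331 + 425 = 2756
plot 8: 2756 + 425 = 3181
plot 9: 3181 + 425 = 3606
plot 10: 3606 + 425 = 4031
plot 11: 4031 + 425 = 4456
plot 12: 4456 + 425 = 4881
plot 13: 4881 + 425 = 5306
plot 14: 5306 + 425 = 5731
plot 15: 5731 + 425 = 6156
plot 16: 6156 + 425 = 6581
plot 17: 6581 + 425 = 7006
plot 18: 7006 + 425 = 7431
plot 19: 7431 + 425 = 7856
plot 20: 7856 + 425 = 8281
plot 21: 8281 + 425 = 8706
plot 22: 8706 + 425 = 9131
plot 23: 9131 + 425 = 9556
plot 24: 9556 + 425 = 9981
plot 25: 9981 + 425 = 10406
plot 26: 10406 + 425 = 10831
plot 27: 10831 + 425 = 11256
plot 28: 11256 + 425 = 11681
plot 29: 11681 + 425 = 12106
plot 30: 12106 + 425 = 12531
plot 31: 12531 + 425 = 12956
plot 32: 12956 + 425 = 13381

206, 631, 1056, 1481, 1906, 2331, 2756, 3181, 3606, 4031, 4456, 4881, 5306, 5731, 6156, 6581, 7006, 7431, 7856, 8281, 8706, 9131, 9556, 9981, 10406, 10831, 11256, 11681, 12106, 12531, 12956, 13381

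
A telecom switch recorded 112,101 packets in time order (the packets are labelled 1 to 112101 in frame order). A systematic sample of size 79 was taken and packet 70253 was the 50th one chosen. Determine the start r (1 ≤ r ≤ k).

722

k = 112101/79 = 1419
r = 70253 − (50−1)×1419 = 70253 − 69531 = 722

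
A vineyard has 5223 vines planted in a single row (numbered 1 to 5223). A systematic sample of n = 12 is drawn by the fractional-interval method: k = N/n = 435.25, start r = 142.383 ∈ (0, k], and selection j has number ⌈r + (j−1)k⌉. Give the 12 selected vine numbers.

143, 578, 1013, 1449, 1884, 2319, 2754, 3190, 3625, 4060, 4495, 4931

j=1: r + 0k = 142.383 → ⌈·⌉ = 143
j=2: r + 1k = 577.633 → ⌈·⌉ = 578
j=3: r + 2k = 1012.883 → ⌈·⌉ = 1013
j=4: r + 3k = 1448.133 → ⌈·⌉ = 1449
j=5: r + 4k = 1883.383 → ⌈·⌉ = 1884
j=6: r + 5k = 2318.633 → ⌈·⌉ = 2319
j=7: r + 6k = 2753.883 → ⌈·⌉ = 2754
j=8: r + 7k = 3189.133 → ⌈·⌉ = 3190
j=9: r + 8k = 3624.383 → ⌈·⌉ = 3625
j=10: r + 9k = 4059.633 → ⌈·⌉ = 4060
j=11: r + 10k = 4494.883 → ⌈·⌉ = 4495
j=12: r + 11k = 4930.133 → ⌈·⌉ = 4931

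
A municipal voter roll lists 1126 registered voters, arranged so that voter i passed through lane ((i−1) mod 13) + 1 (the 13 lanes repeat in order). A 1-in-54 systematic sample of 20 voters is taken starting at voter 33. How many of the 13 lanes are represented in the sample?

13

Consecutive selections differ by k = 54, so their lane numbers differ by 54 mod 13 = 2.
gcd(54, 13) = 1, so the sample visits 13/1 = 13 distinct residues mod 13.
Start 33 is lane 7; the lanes hit are 1, 2, 3, 4, 5, 6, 7, 8, 9, 10, 11, 12, 13.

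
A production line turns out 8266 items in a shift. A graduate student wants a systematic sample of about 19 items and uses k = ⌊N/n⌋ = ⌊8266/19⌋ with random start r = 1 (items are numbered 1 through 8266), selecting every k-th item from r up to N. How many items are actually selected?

20

k = ⌊8266/19⌋ = 435
Achieved size = ⌊(8266 − 1)/435⌋ + 1 = ⌊8265/435⌋ + 1 = 19 + 1 = 20
(last selection: 1 + 19×435 = 8266 ≤ 8266; next would be 8701 > 8266)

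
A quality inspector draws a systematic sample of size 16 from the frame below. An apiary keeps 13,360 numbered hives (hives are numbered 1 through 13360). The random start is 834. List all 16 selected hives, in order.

834, 1669, 2504, 3339, 4174, 5009, 5844, 6679, 7514, 8349, 9184, 10019, 10854, 11689, 12524, 13359

k = N/n = 13360/16 = 835
hive 1: 834
hive 2: 834 + 835 = 1669
hive 3: 1669 + 835 = 2504
hive 4: 2504 + 835 = 3339
hive 5: 3339 + 835 = 4174
hive 6: 4174 + 835 = 5009
hive 7: 5009 + 835 = 5844
hive 8: 5844 + 835 = 6679
hive 9: 6679 + 835 = 7514
hive 10: 7514 + 835 = 8349
hive 11: 8349 + 835 = 9184
hive 12: 9184 + 835 = 10019
hive 13: 10019 + 835 = 10854
hive 14: 10854 + 835 = 11689
hive 15: 11689 + 835 = 12524
hive 16: 12524 + 835 = 13359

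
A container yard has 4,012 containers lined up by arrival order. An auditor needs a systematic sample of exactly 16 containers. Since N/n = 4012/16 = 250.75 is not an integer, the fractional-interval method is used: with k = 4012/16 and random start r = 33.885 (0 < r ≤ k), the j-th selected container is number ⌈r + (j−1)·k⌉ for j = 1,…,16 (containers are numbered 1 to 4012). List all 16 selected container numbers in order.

34, 285, 536, 787, 1037, 1288, 1539, 1790, 2040, 2291, 2542, 2793, 3043, 3294, 3545, 3796

j=1: r + 0k = 33.885 → ⌈·⌉ = 34
j=2: r + 1k = 284.635 → ⌈·⌉ = 285
j=3: r + 2k = 535.385 → ⌈·⌉ = 536
j=4: r + 3k = 786.135 → ⌈·⌉ = 787
j=5: r + 4k = 1036.885 → ⌈·⌉ = 1037
j=6: r + 5k = 1287.635 → ⌈·⌉ = 1288
j=7: r + 6k = 1538.385 → ⌈·⌉ = 1539
j=8: r + 7k = 1789.135 → ⌈·⌉ = 1790
j=9: r + 8k = 2039.885 → ⌈·⌉ = 2040
j=10: r + 9k = 2290.635 → ⌈·⌉ = 2291
j=11: r + 10k = 2541.385 → ⌈·⌉ = 2542
j=12: r + 11k = 2792.135 → ⌈·⌉ = 2793
j=13: r + 12k = 3042.885 → ⌈·⌉ = 3043
j=14: r + 13k = 3293.635 → ⌈·⌉ = 3294
j=15: r + 14k = 3544.385 → ⌈·⌉ = 3545
j=16: r + 15k = 3795.135 → ⌈·⌉ = 3796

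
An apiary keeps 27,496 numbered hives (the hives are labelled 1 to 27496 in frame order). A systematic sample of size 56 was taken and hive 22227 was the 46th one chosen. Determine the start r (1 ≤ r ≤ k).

132

k = 27496/56 = 491
r = 22227 − (46−1)×491 = 22227 − 22095 = 132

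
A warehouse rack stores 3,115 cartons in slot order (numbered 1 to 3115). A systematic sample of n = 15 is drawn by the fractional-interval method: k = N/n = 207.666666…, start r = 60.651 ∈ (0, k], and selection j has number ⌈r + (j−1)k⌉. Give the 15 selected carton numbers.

j=1: r + 0k = 60.651 → ⌈·⌉ = 61
j=2: r + 1k = 268.317666… → ⌈·⌉ = 269
j=3: r + 2k = 475.984333… → ⌈·⌉ = 476
j=4: r + 3k = 683.651 → ⌈·⌉ = 684
j=5: r + 4k = 891.317666… → ⌈·⌉ = 892
j=6: r + 5k = 1098.984333… → ⌈·⌉ = 1099
j=7: r + 6k = 1306.651 → ⌈·⌉ = 1307
j=8: r + 7k = 1514.317666… → ⌈·⌉ = 1515
j=9: r + 8k = 1721.984333… → ⌈·⌉ = 1722
j=10: r + 9k = 1929.651 → ⌈·⌉ = 1930
j=11: r + 10k = 2137.317666… → ⌈·⌉ = 2138
j=12: r + 11k = 2344.984333… → ⌈·⌉ = 2345
j=13: r + 12k = 2552.651 → ⌈·⌉ = 2553
j=14: r + 13k = 2760.317666… → ⌈·⌉ = 2761
j=15: r + 14k = 2967.984333… → ⌈·⌉ = 2968

61, 269, 476, 684, 892, 1099, 1307, 1515, 1722, 1930, 2138, 2345, 2553, 2761, 2968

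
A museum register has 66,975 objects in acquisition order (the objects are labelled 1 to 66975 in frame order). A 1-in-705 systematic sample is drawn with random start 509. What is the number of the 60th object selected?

k = 705
60th selection = r + (60−1)·k = 509 + 59×705 = 509 + 41595 = 42104

42104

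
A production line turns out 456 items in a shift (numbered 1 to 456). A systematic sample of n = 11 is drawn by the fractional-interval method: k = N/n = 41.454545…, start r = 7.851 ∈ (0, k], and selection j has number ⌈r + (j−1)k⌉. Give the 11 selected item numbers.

8, 50, 91, 133, 174, 216, 257, 299, 340, 381, 423

j=1: r + 0k = 7.851 → ⌈·⌉ = 8
j=2: r + 1k = 49.305545… → ⌈·⌉ = 50
j=3: r + 2k = 90.760090… → ⌈·⌉ = 91
j=4: r + 3k = 132.214636… → ⌈·⌉ = 133
j=5: r + 4k = 173.669181… → ⌈·⌉ = 174
j=6: r + 5k = 215.123727… → ⌈·⌉ = 216
j=7: r + 6k = 256.578272… → ⌈·⌉ = 257
j=8: r + 7k = 298.032818… → ⌈·⌉ = 299
j=9: r + 8k = 339.487363… → ⌈·⌉ = 340
j=10: r + 9k = 380.941909… → ⌈·⌉ = 381
j=11: r + 10k = 422.396454… → ⌈·⌉ = 423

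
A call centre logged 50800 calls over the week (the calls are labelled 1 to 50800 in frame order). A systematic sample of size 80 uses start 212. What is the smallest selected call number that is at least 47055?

47202

k = 50800/80 = 635
Steps past start: ⌈(47055 − 212)/635⌉ = ⌈46843/635⌉ = 74
Selected call: 212 + 74×635 = 47202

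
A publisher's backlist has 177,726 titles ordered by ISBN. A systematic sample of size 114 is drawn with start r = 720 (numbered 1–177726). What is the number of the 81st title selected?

125440

k = 177726/114 = 1559
81st selection = r + (81−1)·k = 720 + 80×1559 = 720 + 124720 = 125440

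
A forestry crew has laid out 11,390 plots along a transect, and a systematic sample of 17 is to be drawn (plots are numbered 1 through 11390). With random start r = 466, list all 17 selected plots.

466, 1136, 1806, 2476, 3146, 3816, 4486, 5156, 5826, 6496, 7166, 7836, 8506, 9176, 9846, 10516, 11186

k = N/n = 11390/17 = 670
plot 1: 466
plot 2: 466 + 670 = 1136
plot 3: 1136 + 670 = 1806
plot 4: 1806 + 670 = 2476
plot 5: 2476 + 670 = 3146
plot 6: 3146 + 670 = 3816
plot 7: 3816 + 670 = 4486
plot 8: 4486 + 670 = 5156
plot 9: 5156 + 670 = 5826
plot 10: 5826 + 670 = 6496
plot 11: 6496 + 670 = 7166
plot 12: 7166 + 670 = 7836
plot 13: 7836 + 670 = 8506
plot 14: 8506 + 670 = 9176
plot 15: 9176 + 670 = 9846
plot 16: 9846 + 670 = 10516
plot 17: 10516 + 670 = 11186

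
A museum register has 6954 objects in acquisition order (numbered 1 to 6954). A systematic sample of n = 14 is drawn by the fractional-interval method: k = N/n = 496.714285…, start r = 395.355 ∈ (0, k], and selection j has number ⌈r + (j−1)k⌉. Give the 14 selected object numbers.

j=1: r + 0k = 395.355 → ⌈·⌉ = 396
j=2: r + 1k = 892.069285… → ⌈·⌉ = 893
j=3: r + 2k = 1388.783571… → ⌈·⌉ = 1389
j=4: r + 3k = 1885.497857… → ⌈·⌉ = 1886
j=5: r + 4k = 2382.212142… → ⌈·⌉ = 2383
j=6: r + 5k = 2878.926428… → ⌈·⌉ = 2879
j=7: r + 6k = 3375.640714… → ⌈·⌉ = 3376
j=8: r + 7k = 3872.355 → ⌈·⌉ = 3873
j=9: r + 8k = 4369.069285… → ⌈·⌉ = 4370
j=10: r + 9k = 4865.783571… → ⌈·⌉ = 4866
j=11: r + 10k = 5362.497857… → ⌈·⌉ = 5363
j=12: r + 11k = 5859.212142… → ⌈·⌉ = 5860
j=13: r + 12k = 6355.926428… → ⌈·⌉ = 6356
j=14: r + 13k = 6852.640714… → ⌈·⌉ = 6853

396, 893, 1389, 1886, 2383, 2879, 3376, 3873, 4370, 4866, 5363, 5860, 6356, 6853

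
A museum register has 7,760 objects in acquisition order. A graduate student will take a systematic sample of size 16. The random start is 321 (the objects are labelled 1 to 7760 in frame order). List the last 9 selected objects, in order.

k = N/n = 7760/16 = 485
8th selection = 321 + 7×485 = 3716
9th: 3716 + 485 = 4201
10th: 4201 + 485 = 4686
11th: 4686 + 485 = 5171
12th: 5171 + 485 = 5656
13th: 5656 + 485 = 6141
14th: 6141 + 485 = 6626
15th: 6626 + 485 = 7111
16th: 7111 + 485 = 7596

3716, 4201, 4686, 5171, 5656, 6141, 6626, 7111, 7596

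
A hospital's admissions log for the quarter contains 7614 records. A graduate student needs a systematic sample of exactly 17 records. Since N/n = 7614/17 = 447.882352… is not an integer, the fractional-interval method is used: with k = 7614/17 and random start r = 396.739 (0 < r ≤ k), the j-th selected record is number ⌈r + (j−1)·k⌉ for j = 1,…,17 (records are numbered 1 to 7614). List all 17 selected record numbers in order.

j=1: r + 0k = 396.739 → ⌈·⌉ = 397
j=2: r + 1k = 844.621352… → ⌈·⌉ = 845
j=3: r + 2k = 1292.503705… → ⌈·⌉ = 1293
j=4: r + 3k = 1740.386058… → ⌈·⌉ = 1741
j=5: r + 4k = 2188.268411… → ⌈·⌉ = 2189
j=6: r + 5k = 2636.150764… → ⌈·⌉ = 2637
j=7: r + 6k = 3084.033117… → ⌈·⌉ = 3085
j=8: r + 7k = 3531.915470… → ⌈·⌉ = 3532
j=9: r + 8k = 3979.797823… → ⌈·⌉ = 3980
j=10: r + 9k = 4427.680176… → ⌈·⌉ = 4428
j=11: r + 10k = 4875.562529… → ⌈·⌉ = 4876
j=12: r + 11k = 5323.444882… → ⌈·⌉ = 5324
j=13: r + 12k = 5771.327235… → ⌈·⌉ = 5772
j=14: r + 13k = 6219.209588… → ⌈·⌉ = 6220
j=15: r + 14k = 6667.091941… → ⌈·⌉ = 6668
j=16: r + 15k = 7114.974294… → ⌈·⌉ = 7115
j=17: r + 16k = 7562.856647… → ⌈·⌉ = 7563

397, 845, 1293, 1741, 2189, 2637, 3085, 3532, 3980, 4428, 4876, 5324, 5772, 6220, 6668, 7115, 7563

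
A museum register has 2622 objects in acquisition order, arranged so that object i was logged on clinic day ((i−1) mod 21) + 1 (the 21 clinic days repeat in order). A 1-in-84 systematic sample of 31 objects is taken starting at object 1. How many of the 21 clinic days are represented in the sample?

1

Consecutive selections differ by k = 84, so their clinic day numbers differ by 84 mod 21 = 0.
gcd(84, 21) = 21, so the sample visits 21/21 = 1 distinct residues mod 21.
Start 1 is clinic day 1; the clinic days hit are 1.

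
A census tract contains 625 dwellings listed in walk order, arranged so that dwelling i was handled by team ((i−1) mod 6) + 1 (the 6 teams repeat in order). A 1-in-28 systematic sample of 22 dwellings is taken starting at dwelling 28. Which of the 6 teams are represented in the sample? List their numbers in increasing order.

2, 4, 6

Consecutive selections differ by k = 28, so their team numbers differ by 28 mod 6 = 4.
gcd(28, 6) = 2, so the sample visits 6/2 = 3 distinct residues mod 6.
Start 28 is team 4; the teams hit are 2, 4, 6.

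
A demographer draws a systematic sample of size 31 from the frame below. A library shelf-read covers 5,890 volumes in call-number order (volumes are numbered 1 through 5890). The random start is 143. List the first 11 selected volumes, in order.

k = N/n = 5890/31 = 190
volume 1: 143
volume 2: 143 + 190 = 333
volume 3: 333 + 190 = 523
volume 4: 523 + 190 = 713
volume 5: 713 + 190 = 903
volume 6: 903 + 190 = 1093
volume 7: 1093 + 190 = 1283
volume 8: 1283 + 190 = 1473
volume 9: 1473 + 190 = 1663
volume 10: 1663 + 190 = 1853
volume 11: 1853 + 190 = 2043

143, 333, 523, 713, 903, 1093, 1283, 1473, 1663, 1853, 2043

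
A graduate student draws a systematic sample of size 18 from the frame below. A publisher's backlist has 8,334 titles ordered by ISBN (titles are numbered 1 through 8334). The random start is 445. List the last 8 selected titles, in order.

k = N/n = 8334/18 = 463
11th selection = 445 + 10×463 = 5075
12th: 5075 + 463 = 5538
13th: 5538 + 463 = 6001
14th: 6001 + 463 = 6464
15th: 6464 + 463 = 6927
16th: 6927 + 463 = 7390
17th: 7390 + 463 = 7853
18th: 7853 + 463 = 8316

5075, 5538, 6001, 6464, 6927, 7390, 7853, 8316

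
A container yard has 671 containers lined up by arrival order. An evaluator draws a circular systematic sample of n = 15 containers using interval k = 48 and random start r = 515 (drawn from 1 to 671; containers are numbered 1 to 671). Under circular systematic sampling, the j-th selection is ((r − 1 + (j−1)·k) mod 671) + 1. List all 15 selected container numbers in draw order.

Selection 1: 515
Selection 2: 515 + 48 = 563
Selection 3: 563 + 48 = 611
Selection 4: 611 + 48 = 659
Selection 5: 659 + 48 = 707 → 707 − 671 = 36
Selection 6: 36 + 48 = 84
Selection 7: 84 + 48 = 132
Selection 8: 132 + 48 = 180
Selection 9: 180 + 48 = 228
Selection 10: 228 + 48 = 276
Selection 11: 276 + 48 = 324
Selection 12: 324 + 48 = 372
Selection 13: 372 + 48 = 420
Selection 14: 420 + 48 = 468
Selection 15: 468 + 48 = 516

515, 563, 611, 659, 36, 84, 132, 180, 228, 276, 324, 372, 420, 468, 516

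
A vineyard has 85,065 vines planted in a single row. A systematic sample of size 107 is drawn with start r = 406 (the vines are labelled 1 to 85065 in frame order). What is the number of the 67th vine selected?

k = 85065/107 = 795
67th selection = r + (67−1)·k = 406 + 66×795 = 406 + 52470 = 52876

52876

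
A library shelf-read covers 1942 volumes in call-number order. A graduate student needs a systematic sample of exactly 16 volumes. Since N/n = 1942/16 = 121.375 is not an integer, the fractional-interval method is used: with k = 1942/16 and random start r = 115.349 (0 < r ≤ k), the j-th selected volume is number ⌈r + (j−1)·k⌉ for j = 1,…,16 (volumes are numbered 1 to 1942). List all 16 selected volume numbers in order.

j=1: r + 0k = 115.349 → ⌈·⌉ = 116
j=2: r + 1k = 236.724 → ⌈·⌉ = 237
j=3: r + 2k = 358.099 → ⌈·⌉ = 359
j=4: r + 3k = 479.474 → ⌈·⌉ = 480
j=5: r + 4k = 600.849 → ⌈·⌉ = 601
j=6: r + 5k = 722.224 → ⌈·⌉ = 723
j=7: r + 6k = 843.599 → ⌈·⌉ = 844
j=8: r + 7k = 964.974 → ⌈·⌉ = 965
j=9: r + 8k = 1086.349 → ⌈·⌉ = 1087
j=10: r + 9k = 1207.724 → ⌈·⌉ = 1208
j=11: r + 10k = 1329.099 → ⌈·⌉ = 1330
j=12: r + 11k = 1450.474 → ⌈·⌉ = 1451
j=13: r + 12k = 1571.849 → ⌈·⌉ = 1572
j=14: r + 13k = 1693.224 → ⌈·⌉ = 1694
j=15: r + 14k = 1814.599 → ⌈·⌉ = 1815
j=16: r + 15k = 1935.974 → ⌈·⌉ = 1936

116, 237, 359, 480, 601, 723, 844, 965, 1087, 1208, 1330, 1451, 1572, 1694, 1815, 1936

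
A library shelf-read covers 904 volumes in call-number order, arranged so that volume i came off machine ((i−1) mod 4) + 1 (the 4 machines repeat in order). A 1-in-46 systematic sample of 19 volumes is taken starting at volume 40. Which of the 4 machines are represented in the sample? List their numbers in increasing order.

Consecutive selections differ by k = 46, so their machine numbers differ by 46 mod 4 = 2.
gcd(46, 4) = 2, so the sample visits 4/2 = 2 distinct residues mod 4.
Start 40 is machine 4; the machines hit are 2, 4.

2, 4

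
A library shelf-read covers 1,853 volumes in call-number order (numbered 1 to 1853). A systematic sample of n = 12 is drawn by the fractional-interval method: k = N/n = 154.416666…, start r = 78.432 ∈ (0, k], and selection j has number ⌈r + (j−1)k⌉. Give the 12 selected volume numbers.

79, 233, 388, 542, 697, 851, 1005, 1160, 1314, 1469, 1623, 1778

j=1: r + 0k = 78.432 → ⌈·⌉ = 79
j=2: r + 1k = 232.848666… → ⌈·⌉ = 233
j=3: r + 2k = 387.265333… → ⌈·⌉ = 388
j=4: r + 3k = 541.682 → ⌈·⌉ = 542
j=5: r + 4k = 696.098666… → ⌈·⌉ = 697
j=6: r + 5k = 850.515333… → ⌈·⌉ = 851
j=7: r + 6k = 1004.932 → ⌈·⌉ = 1005
j=8: r + 7k = 1159.348666… → ⌈·⌉ = 1160
j=9: r + 8k = 1313.765333… → ⌈·⌉ = 1314
j=10: r + 9k = 1468.182 → ⌈·⌉ = 1469
j=11: r + 10k = 1622.598666… → ⌈·⌉ = 1623
j=12: r + 11k = 1777.015333… → ⌈·⌉ = 1778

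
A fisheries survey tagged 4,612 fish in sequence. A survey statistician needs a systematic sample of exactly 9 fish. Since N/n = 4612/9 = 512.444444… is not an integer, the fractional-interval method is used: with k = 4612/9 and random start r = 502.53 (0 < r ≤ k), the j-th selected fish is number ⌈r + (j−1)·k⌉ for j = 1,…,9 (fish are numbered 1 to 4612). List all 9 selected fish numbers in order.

j=1: r + 0k = 502.53 → ⌈·⌉ = 503
j=2: r + 1k = 1014.974444… → ⌈·⌉ = 1015
j=3: r + 2k = 1527.418888… → ⌈·⌉ = 1528
j=4: r + 3k = 2039.863333… → ⌈·⌉ = 2040
j=5: r + 4k = 2552.307777… → ⌈·⌉ = 2553
j=6: r + 5k = 3064.752222… → ⌈·⌉ = 3065
j=7: r + 6k = 3577.196666… → ⌈·⌉ = 3578
j=8: r + 7k = 4089.641111… → ⌈·⌉ = 4090
j=9: r + 8k = 4602.085555… → ⌈·⌉ = 4603

503, 1015, 1528, 2040, 2553, 3065, 3578, 4090, 4603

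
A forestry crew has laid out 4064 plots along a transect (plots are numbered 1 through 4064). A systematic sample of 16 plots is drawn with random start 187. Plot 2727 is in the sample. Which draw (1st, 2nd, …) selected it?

k = 4064/16 = 254
position = (2727 − 187)/254 + 1 = 2540/254 + 1 = 10 + 1 = 11

11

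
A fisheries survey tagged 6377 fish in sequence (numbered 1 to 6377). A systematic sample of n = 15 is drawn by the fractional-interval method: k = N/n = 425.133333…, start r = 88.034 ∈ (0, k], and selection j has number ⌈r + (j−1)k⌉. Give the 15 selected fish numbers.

89, 514, 939, 1364, 1789, 2214, 2639, 3064, 3490, 3915, 4340, 4765, 5190, 5615, 6040

j=1: r + 0k = 88.034 → ⌈·⌉ = 89
j=2: r + 1k = 513.167333… → ⌈·⌉ = 514
j=3: r + 2k = 938.300666… → ⌈·⌉ = 939
j=4: r + 3k = 1363.434 → ⌈·⌉ = 1364
j=5: r + 4k = 1788.567333… → ⌈·⌉ = 1789
j=6: r + 5k = 2213.700666… → ⌈·⌉ = 2214
j=7: r + 6k = 2638.834 → ⌈·⌉ = 2639
j=8: r + 7k = 3063.967333… → ⌈·⌉ = 3064
j=9: r + 8k = 3489.100666… → ⌈·⌉ = 3490
j=10: r + 9k = 3914.234 → ⌈·⌉ = 3915
j=11: r + 10k = 4339.367333… → ⌈·⌉ = 4340
j=12: r + 11k = 4764.500666… → ⌈·⌉ = 4765
j=13: r + 12k = 5189.634 → ⌈·⌉ = 5190
j=14: r + 13k = 5614.767333… → ⌈·⌉ = 5615
j=15: r + 14k = 6039.900666… → ⌈·⌉ = 6040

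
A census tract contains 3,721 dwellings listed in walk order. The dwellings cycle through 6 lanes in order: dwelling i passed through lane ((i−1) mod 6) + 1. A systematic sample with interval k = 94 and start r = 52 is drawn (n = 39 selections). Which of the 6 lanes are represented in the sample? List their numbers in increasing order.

2, 4, 6

Consecutive selections differ by k = 94, so their lane numbers differ by 94 mod 6 = 4.
gcd(94, 6) = 2, so the sample visits 6/2 = 3 distinct residues mod 6.
Start 52 is lane 4; the lanes hit are 2, 4, 6.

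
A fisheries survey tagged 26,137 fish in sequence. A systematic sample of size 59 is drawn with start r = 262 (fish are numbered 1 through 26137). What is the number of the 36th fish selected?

15767

k = 26137/59 = 443
36th selection = r + (36−1)·k = 262 + 35×443 = 262 + 15505 = 15767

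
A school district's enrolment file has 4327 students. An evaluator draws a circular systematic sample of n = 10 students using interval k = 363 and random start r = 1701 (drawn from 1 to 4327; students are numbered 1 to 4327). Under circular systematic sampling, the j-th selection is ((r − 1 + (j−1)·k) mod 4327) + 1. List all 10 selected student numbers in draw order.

Selection 1: 1701
Selection 2: 1701 + 363 = 2064
Selection 3: 2064 + 363 = 2427
Selection 4: 2427 + 363 = 2790
Selection 5: 2790 + 363 = 3153
Selection 6: 3153 + 363 = 3516
Selection 7: 3516 + 363 = 3879
Selection 8: 3879 + 363 = 4242
Selection 9: 4242 + 363 = 4605 → 4605 − 4327 = 278
Selection 10: 278 + 363 = 641

1701, 2064, 2427, 2790, 3153, 3516, 3879, 4242, 278, 641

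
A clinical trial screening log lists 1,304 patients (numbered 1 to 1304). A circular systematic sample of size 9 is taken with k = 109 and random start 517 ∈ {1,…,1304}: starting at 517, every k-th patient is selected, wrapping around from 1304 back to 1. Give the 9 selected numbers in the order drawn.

Selection 1: 517
Selection 2: 517 + 109 = 626
Selection 3: 626 + 109 = 735
Selection 4: 735 + 109 = 844
Selection 5: 844 + 109 = 953
Selection 6: 953 + 109 = 1062
Selection 7: 1062 + 109 = 1171
Selection 8: 1171 + 109 = 1280
Selection 9: 1280 + 109 = 1389 → 1389 − 1304 = 85

517, 626, 735, 844, 953, 1062, 1171, 1280, 85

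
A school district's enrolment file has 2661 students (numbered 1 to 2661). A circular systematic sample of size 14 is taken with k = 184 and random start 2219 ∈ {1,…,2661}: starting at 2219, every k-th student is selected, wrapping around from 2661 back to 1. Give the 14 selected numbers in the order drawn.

Selection 1: 2219
Selection 2: 2219 + 184 = 2403
Selection 3: 2403 + 184 = 2587
Selection 4: 2587 + 184 = 2771 → 2771 − 2661 = 110
Selection 5: 110 + 184 = 294
Selection 6: 294 + 184 = 478
Selection 7: 478 + 184 = 662
Selection 8: 662 + 184 = 846
Selection 9: 846 + 184 = 1030
Selection 10: 1030 + 184 = 1214
Selection 11: 1214 + 184 = 1398
Selection 12: 1398 + 184 = 1582
Selection 13: 1582 + 184 = 1766
Selection 14: 1766 + 184 = 1950

2219, 2403, 2587, 110, 294, 478, 662, 846, 1030, 1214, 1398, 1582, 1766, 1950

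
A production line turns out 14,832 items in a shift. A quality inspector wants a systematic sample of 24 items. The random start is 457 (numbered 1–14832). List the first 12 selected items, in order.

k = N/n = 14832/24 = 618
item 1: 457
item 2: 457 + 618 = 1075
item 3: 1075 + 618 = 1693
item 4: 1693 + 618 = 2311
item 5: 2311 + 618 = 2929
item 6: 2929 + 618 = 3547
item 7: 3547 + 618 = 4165
item 8: 4165 + 618 = 4783
item 9: 4783 + 618 = 5401
item 10: 5401 + 618 = 6019
item 11: 6019 + 618 = 6637
item 12: 6637 + 618 = 7255

457, 1075, 1693, 2311, 2929, 3547, 4165, 4783, 5401, 6019, 6637, 7255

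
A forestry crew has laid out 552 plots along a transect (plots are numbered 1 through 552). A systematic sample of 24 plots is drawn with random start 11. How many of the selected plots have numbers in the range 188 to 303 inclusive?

5

k = 552/24 = 23
First selection ≥ 188: 11 + ⌈(188−11)/23⌉·23 = 11 + 8×23 = 195
Last selection ≤ 303: 11 + ⌊(303−11)/23⌋·23 = 11 + 12×23 = 287
Count = 12 − 8 + 1 = 5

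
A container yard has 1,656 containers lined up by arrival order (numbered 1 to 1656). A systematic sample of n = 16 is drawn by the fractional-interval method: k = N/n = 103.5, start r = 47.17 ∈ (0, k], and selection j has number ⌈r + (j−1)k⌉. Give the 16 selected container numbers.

j=1: r + 0k = 47.17 → ⌈·⌉ = 48
j=2: r + 1k = 150.67 → ⌈·⌉ = 151
j=3: r + 2k = 254.17 → ⌈·⌉ = 255
j=4: r + 3k = 357.67 → ⌈·⌉ = 358
j=5: r + 4k = 461.17 → ⌈·⌉ = 462
j=6: r + 5k = 564.67 → ⌈·⌉ = 565
j=7: r + 6k = 668.17 → ⌈·⌉ = 669
j=8: r + 7k = 771.67 → ⌈·⌉ = 772
j=9: r + 8k = 875.17 → ⌈·⌉ = 876
j=10: r + 9k = 978.67 → ⌈·⌉ = 979
j=11: r + 10k = 1082.17 → ⌈·⌉ = 1083
j=12: r + 11k = 1185.67 → ⌈·⌉ = 1186
j=13: r + 12k = 1289.17 → ⌈·⌉ = 1290
j=14: r + 13k = 1392.67 → ⌈·⌉ = 1393
j=15: r + 14k = 1496.17 → ⌈·⌉ = 1497
j=16: r + 15k = 1599.67 → ⌈·⌉ = 1600

48, 151, 255, 358, 462, 565, 669, 772, 876, 979, 1083, 1186, 1290, 1393, 1497, 1600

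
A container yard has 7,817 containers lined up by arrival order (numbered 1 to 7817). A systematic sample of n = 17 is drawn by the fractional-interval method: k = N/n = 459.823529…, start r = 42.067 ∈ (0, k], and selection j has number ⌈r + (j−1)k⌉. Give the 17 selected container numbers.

j=1: r + 0k = 42.067 → ⌈·⌉ = 43
j=2: r + 1k = 501.890529… → ⌈·⌉ = 502
j=3: r + 2k = 961.714058… → ⌈·⌉ = 962
j=4: r + 3k = 1421.537588… → ⌈·⌉ = 1422
j=5: r + 4k = 1881.361117… → ⌈·⌉ = 1882
j=6: r + 5k = 2341.184647… → ⌈·⌉ = 2342
j=7: r + 6k = 2801.008176… → ⌈·⌉ = 2802
j=8: r + 7k = 3260.831705… → ⌈·⌉ = 3261
j=9: r + 8k = 3720.655235… → ⌈·⌉ = 3721
j=10: r + 9k = 4180.478764… → ⌈·⌉ = 4181
j=11: r + 10k = 4640.302294… → ⌈·⌉ = 4641
j=12: r + 11k = 5100.125823… → ⌈·⌉ = 5101
j=13: r + 12k = 5559.949352… → ⌈·⌉ = 5560
j=14: r + 13k = 6019.772882… → ⌈·⌉ = 6020
j=15: r + 14k = 6479.596411… → ⌈·⌉ = 6480
j=16: r + 15k = 6939.419941… → ⌈·⌉ = 6940
j=17: r + 16k = 7399.243470… → ⌈·⌉ = 7400

43, 502, 962, 1422, 1882, 2342, 2802, 3261, 3721, 4181, 4641, 5101, 5560, 6020, 6480, 6940, 7400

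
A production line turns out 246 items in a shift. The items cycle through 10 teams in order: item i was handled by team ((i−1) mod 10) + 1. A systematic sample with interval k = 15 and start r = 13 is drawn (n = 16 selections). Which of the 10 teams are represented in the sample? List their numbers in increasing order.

Consecutive selections differ by k = 15, so their team numbers differ by 15 mod 10 = 5.
gcd(15, 10) = 5, so the sample visits 10/5 = 2 distinct residues mod 10.
Start 13 is team 3; the teams hit are 3, 8.

3, 8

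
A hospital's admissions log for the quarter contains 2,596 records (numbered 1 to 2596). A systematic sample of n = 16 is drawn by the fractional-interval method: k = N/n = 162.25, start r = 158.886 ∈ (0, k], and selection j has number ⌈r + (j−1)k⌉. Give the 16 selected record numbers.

159, 322, 484, 646, 808, 971, 1133, 1295, 1457, 1620, 1782, 1944, 2106, 2269, 2431, 2593

j=1: r + 0k = 158.886 → ⌈·⌉ = 159
j=2: r + 1k = 321.136 → ⌈·⌉ = 322
j=3: r + 2k = 483.386 → ⌈·⌉ = 484
j=4: r + 3k = 645.636 → ⌈·⌉ = 646
j=5: r + 4k = 807.886 → ⌈·⌉ = 808
j=6: r + 5k = 970.136 → ⌈·⌉ = 971
j=7: r + 6k = 1132.386 → ⌈·⌉ = 1133
j=8: r + 7k = 1294.636 → ⌈·⌉ = 1295
j=9: r + 8k = 1456.886 → ⌈·⌉ = 1457
j=10: r + 9k = 1619.136 → ⌈·⌉ = 1620
j=11: r + 10k = 1781.386 → ⌈·⌉ = 1782
j=12: r + 11k = 1943.636 → ⌈·⌉ = 1944
j=13: r + 12k = 2105.886 → ⌈·⌉ = 2106
j=14: r + 13k = 2268.136 → ⌈·⌉ = 2269
j=15: r + 14k = 2430.386 → ⌈·⌉ = 2431
j=16: r + 15k = 2592.636 → ⌈·⌉ = 2593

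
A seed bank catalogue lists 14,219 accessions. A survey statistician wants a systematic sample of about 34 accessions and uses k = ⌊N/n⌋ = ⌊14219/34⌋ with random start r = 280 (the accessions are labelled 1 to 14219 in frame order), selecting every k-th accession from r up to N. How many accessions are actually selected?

34

k = ⌊14219/34⌋ = 418
Achieved size = ⌊(14219 − 280)/418⌋ + 1 = ⌊13939/418⌋ + 1 = 33 + 1 = 34
(last selection: 280 + 33×418 = 14074 ≤ 14219; next would be 14492 > 14219)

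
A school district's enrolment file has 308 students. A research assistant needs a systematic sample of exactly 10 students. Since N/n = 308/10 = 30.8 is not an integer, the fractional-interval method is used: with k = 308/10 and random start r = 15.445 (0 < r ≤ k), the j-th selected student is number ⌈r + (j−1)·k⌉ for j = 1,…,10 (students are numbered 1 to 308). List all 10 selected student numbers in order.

16, 47, 78, 108, 139, 170, 201, 232, 262, 293

j=1: r + 0k = 15.445 → ⌈·⌉ = 16
j=2: r + 1k = 46.245 → ⌈·⌉ = 47
j=3: r + 2k = 77.045 → ⌈·⌉ = 78
j=4: r + 3k = 107.845 → ⌈·⌉ = 108
j=5: r + 4k = 138.645 → ⌈·⌉ = 139
j=6: r + 5k = 169.445 → ⌈·⌉ = 170
j=7: r + 6k = 200.245 → ⌈·⌉ = 201
j=8: r + 7k = 231.045 → ⌈·⌉ = 232
j=9: r + 8k = 261.845 → ⌈·⌉ = 262
j=10: r + 9k = 292.645 → ⌈·⌉ = 293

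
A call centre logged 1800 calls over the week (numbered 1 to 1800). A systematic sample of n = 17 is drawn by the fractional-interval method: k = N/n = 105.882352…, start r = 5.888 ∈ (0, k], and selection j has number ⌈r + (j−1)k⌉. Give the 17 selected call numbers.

6, 112, 218, 324, 430, 536, 642, 748, 853, 959, 1065, 1171, 1277, 1383, 1489, 1595, 1701

j=1: r + 0k = 5.888 → ⌈·⌉ = 6
j=2: r + 1k = 111.770352… → ⌈·⌉ = 112
j=3: r + 2k = 217.652705… → ⌈·⌉ = 218
j=4: r + 3k = 323.535058… → ⌈·⌉ = 324
j=5: r + 4k = 429.417411… → ⌈·⌉ = 430
j=6: r + 5k = 535.299764… → ⌈·⌉ = 536
j=7: r + 6k = 641.182117… → ⌈·⌉ = 642
j=8: r + 7k = 747.064470… → ⌈·⌉ = 748
j=9: r + 8k = 852.946823… → ⌈·⌉ = 853
j=10: r + 9k = 958.829176… → ⌈·⌉ = 959
j=11: r + 10k = 1064.711529… → ⌈·⌉ = 1065
j=12: r + 11k = 1170.593882… → ⌈·⌉ = 1171
j=13: r + 12k = 1276.476235… → ⌈·⌉ = 1277
j=14: r + 13k = 1382.358588… → ⌈·⌉ = 1383
j=15: r + 14k = 1488.240941… → ⌈·⌉ = 1489
j=16: r + 15k = 1594.123294… → ⌈·⌉ = 1595
j=17: r + 16k = 1700.005647… → ⌈·⌉ = 1701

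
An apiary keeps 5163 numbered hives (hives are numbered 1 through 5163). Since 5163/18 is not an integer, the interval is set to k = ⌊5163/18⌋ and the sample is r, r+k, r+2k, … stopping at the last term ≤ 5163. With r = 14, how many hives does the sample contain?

19

k = ⌊5163/18⌋ = 286
Achieved size = ⌊(5163 − 14)/286⌋ + 1 = ⌊5149/286⌋ + 1 = 18 + 1 = 19
(last selection: 14 + 18×286 = 5162 ≤ 5163; next would be 5448 > 5163)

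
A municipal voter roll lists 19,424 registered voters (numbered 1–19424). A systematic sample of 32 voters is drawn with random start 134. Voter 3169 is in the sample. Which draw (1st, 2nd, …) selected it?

6

k = 19424/32 = 607
position = (3169 − 134)/607 + 1 = 3035/607 + 1 = 5 + 1 = 6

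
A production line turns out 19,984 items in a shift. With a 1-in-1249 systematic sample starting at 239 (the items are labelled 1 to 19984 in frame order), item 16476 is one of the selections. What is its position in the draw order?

14

k = 1249
position = (16476 − 239)/1249 + 1 = 16237/1249 + 1 = 13 + 1 = 14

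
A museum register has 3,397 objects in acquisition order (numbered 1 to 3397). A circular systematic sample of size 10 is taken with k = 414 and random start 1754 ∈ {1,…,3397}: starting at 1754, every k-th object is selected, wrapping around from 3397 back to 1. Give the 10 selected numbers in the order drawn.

Selection 1: 1754
Selection 2: 1754 + 414 = 2168
Selection 3: 2168 + 414 = 2582
Selection 4: 2582 + 414 = 2996
Selection 5: 2996 + 414 = 3410 → 3410 − 3397 = 13
Selection 6: 13 + 414 = 427
Selection 7: 427 + 414 = 841
Selection 8: 841 + 414 = 1255
Selection 9: 1255 + 414 = 1669
Selection 10: 1669 + 414 = 2083

1754, 2168, 2582, 2996, 13, 427, 841, 1255, 1669, 2083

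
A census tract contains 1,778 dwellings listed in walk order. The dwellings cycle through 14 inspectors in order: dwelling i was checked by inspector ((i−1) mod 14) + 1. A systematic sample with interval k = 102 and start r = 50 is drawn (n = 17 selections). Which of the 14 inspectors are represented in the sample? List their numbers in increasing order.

2, 4, 6, 8, 10, 12, 14

Consecutive selections differ by k = 102, so their inspector numbers differ by 102 mod 14 = 4.
gcd(102, 14) = 2, so the sample visits 14/2 = 7 distinct residues mod 14.
Start 50 is inspector 8; the inspectors hit are 2, 4, 6, 8, 10, 12, 14.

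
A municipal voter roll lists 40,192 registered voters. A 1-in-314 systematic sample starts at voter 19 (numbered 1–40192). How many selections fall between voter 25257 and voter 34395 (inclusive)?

k = 314
First selection ≥ 25257: 19 + ⌈(25257−19)/314⌉·314 = 19 + 81×314 = 25453
Last selection ≤ 34395: 19 + ⌊(34395−19)/314⌋·314 = 19 + 109×314 = 34245
Count = 109 − 81 + 1 = 29

29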